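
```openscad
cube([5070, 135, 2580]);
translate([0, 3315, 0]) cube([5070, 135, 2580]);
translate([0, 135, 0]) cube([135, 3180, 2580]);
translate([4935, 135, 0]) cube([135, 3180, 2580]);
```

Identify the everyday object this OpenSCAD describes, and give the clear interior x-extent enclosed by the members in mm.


A house (or room) frame. The interior width is 4800 mm.

Four 2580 mm walls enclosing a rectangle with no floor or roof — a room or house frame. Outside width is 5070 mm and wall thickness is 135 mm, so the interior width is 5070 − 2 × 135 = 4800 mm.


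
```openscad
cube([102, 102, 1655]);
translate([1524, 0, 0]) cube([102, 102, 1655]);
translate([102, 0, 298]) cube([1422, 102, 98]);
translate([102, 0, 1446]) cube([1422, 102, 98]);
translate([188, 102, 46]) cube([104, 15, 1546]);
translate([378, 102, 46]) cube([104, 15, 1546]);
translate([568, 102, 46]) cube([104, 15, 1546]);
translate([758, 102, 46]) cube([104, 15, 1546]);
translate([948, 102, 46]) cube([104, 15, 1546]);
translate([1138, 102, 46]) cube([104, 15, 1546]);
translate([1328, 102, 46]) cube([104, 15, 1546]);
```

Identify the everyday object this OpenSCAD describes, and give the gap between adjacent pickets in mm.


A fence section. The picket gap is 86 mm.

Two posts, two rails, 7 pickets — a fence section. Span 1422 mm holds 7 pickets of 104 mm with 8 equal gaps: ⌊(1422 − 7·104) / 8⌋ = 86 mm.


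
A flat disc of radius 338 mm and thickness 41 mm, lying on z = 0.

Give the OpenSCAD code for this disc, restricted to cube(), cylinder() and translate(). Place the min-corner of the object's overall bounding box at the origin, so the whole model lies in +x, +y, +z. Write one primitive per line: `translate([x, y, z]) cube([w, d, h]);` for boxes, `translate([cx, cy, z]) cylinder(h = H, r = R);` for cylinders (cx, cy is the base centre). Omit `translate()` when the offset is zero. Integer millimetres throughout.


translate([338, 338, 0]) cylinder(h = 41, r = 338);


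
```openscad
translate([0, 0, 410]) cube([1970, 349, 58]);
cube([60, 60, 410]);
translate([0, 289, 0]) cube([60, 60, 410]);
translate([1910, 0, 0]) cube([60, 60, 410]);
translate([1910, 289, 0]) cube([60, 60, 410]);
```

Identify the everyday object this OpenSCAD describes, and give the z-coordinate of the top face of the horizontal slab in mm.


A bench. The seat-top height is 468 mm.

A long slab on four corner posts — a bench. The slab sits at z = 410 with thickness 58, so the top is 410 + 58 = 468 mm.


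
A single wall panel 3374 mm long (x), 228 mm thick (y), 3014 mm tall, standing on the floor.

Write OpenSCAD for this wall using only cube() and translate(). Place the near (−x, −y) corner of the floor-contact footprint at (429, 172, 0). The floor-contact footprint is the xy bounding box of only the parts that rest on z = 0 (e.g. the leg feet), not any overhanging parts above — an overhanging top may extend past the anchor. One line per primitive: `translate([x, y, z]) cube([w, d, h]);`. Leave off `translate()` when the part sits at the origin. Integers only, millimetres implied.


translate([429, 172, 0]) cube([3374, 228, 3014]);


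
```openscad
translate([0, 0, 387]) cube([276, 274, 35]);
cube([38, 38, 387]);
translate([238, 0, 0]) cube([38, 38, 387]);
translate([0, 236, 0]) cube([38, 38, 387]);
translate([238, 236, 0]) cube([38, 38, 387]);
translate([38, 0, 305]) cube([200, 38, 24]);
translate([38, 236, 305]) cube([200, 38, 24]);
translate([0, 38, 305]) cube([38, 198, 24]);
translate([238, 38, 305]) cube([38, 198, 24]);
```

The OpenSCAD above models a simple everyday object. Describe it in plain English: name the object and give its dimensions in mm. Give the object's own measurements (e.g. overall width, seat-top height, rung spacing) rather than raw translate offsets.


A simple wooden stool: a rectangular seat 276 mm (x) by 274 mm (y), 35 mm thick, top face at z = 422 mm, on four square legs, each 38×38 mm in cross-section. The legs rest on z = 0, each flush with a corner of the seat. Four stretchers, 38 mm wide and 24 mm tall, connect adjacent legs with their undersides at z = 305 mm, each running between the inner faces of the legs it joins and aligned with the legs' outer faces on the other axis.


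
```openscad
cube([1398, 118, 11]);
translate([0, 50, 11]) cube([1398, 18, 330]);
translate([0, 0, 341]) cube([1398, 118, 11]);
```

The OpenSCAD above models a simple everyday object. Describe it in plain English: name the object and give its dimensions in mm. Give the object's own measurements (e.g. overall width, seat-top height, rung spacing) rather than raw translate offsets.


An I-beam lying along x, 1398 mm long. Overall section height 352 mm. Two flanges 118 mm wide (y) and 11 mm thick, one on the floor and one at the top; a web 18 mm thick runs between them, centred on the flange width.


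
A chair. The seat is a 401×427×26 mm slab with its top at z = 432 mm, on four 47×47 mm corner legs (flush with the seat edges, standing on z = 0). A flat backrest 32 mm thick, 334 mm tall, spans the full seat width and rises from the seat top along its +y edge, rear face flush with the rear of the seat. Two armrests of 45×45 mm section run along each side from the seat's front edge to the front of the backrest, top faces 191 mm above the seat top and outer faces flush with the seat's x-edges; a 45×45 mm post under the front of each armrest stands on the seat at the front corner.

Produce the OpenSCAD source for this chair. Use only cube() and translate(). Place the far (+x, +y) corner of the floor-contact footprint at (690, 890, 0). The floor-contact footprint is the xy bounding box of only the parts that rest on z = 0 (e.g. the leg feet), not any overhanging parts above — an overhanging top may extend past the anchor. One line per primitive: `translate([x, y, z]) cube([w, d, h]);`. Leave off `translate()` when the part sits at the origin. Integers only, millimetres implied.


translate([289, 463, 406]) cube([401, 427, 26]);
translate([289, 463, 0]) cube([47, 47, 406]);
translate([643, 463, 0]) cube([47, 47, 406]);
translate([289, 843, 0]) cube([47, 47, 406]);
translate([643, 843, 0]) cube([47, 47, 406]);
translate([289, 858, 432]) cube([401, 32, 334]);
translate([289, 463, 578]) cube([45, 395, 45]);
translate([645, 463, 578]) cube([45, 395, 45]);
translate([289, 463, 432]) cube([45, 45, 146]);
translate([645, 463, 432]) cube([45, 45, 146]);


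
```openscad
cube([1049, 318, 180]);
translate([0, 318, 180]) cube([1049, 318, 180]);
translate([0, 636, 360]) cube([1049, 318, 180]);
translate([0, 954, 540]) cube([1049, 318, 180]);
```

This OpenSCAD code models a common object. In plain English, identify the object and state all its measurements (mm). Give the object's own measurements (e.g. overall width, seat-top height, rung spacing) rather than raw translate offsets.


A straight staircase of 4 solid steps. Each step is 1049 mm wide (x), 318 mm deep (y, the going) and 180 mm tall (the rise). The first step rests on the floor; each subsequent step sits one going further in +y and one rise higher in +z, directly behind and above the previous step with no overlap.


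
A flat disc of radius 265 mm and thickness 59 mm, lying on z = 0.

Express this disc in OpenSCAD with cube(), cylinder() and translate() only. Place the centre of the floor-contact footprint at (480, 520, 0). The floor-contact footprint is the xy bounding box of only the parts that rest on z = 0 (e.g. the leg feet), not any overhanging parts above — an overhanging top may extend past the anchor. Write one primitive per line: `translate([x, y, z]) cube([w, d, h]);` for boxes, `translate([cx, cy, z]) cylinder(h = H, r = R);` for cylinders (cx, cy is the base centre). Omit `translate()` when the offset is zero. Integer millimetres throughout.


translate([480, 520, 0]) cylinder(h = 59, r = 265);


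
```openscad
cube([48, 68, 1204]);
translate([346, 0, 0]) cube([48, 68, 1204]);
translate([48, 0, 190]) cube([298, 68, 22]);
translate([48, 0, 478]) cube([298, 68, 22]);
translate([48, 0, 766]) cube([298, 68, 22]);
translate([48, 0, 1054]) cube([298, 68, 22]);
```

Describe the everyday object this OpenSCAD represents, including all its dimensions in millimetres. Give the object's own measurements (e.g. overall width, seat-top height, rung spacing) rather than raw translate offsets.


A straight ladder. Two 48×68 mm vertical rails, 1204 mm tall, stand 394 mm apart (outside-to-outside) with their front faces coplanar on the −y side. 4 rungs, each 68 mm deep and 22 mm tall, span between the inner faces of the rails, front faces flush with the rails. The lowest rung's underside is at z = 190 mm and rungs are spaced 288 mm apart (underside to underside).


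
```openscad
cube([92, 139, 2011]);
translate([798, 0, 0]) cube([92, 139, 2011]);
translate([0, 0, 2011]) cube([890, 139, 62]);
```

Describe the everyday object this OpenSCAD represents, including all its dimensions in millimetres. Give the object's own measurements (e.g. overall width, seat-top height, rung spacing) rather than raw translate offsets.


A door frame. The clear opening is 706 mm wide and 2011 mm high. Two 92 mm wide jambs, 139 mm deep, stand either side of the opening from the floor to the top of the opening. A 62 mm thick head sits across the top of both jambs, spanning the full outside width of the frame.


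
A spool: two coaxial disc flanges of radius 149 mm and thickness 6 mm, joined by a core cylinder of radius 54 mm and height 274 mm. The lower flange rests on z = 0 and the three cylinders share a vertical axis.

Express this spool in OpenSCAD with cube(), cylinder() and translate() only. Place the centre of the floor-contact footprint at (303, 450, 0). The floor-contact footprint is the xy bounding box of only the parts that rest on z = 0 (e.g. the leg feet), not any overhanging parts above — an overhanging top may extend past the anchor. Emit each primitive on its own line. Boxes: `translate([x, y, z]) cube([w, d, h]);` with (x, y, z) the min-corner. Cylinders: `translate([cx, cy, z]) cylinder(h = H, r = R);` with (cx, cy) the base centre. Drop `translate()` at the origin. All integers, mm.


translate([303, 450, 0]) cylinder(h = 6, r = 149);
translate([303, 450, 6]) cylinder(h = 274, r = 54);
translate([303, 450, 280]) cylinder(h = 6, r = 149);


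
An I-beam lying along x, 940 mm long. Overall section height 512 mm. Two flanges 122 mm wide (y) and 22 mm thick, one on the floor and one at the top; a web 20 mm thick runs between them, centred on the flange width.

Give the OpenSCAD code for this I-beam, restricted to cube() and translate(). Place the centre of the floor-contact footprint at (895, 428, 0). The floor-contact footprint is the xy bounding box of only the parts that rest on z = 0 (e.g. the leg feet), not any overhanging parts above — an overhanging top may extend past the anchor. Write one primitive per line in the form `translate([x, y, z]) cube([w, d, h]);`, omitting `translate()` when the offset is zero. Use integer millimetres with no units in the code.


translate([425, 367, 0]) cube([940, 122, 22]);
translate([425, 418, 22]) cube([940, 20, 468]);
translate([425, 367, 490]) cube([940, 122, 22]);


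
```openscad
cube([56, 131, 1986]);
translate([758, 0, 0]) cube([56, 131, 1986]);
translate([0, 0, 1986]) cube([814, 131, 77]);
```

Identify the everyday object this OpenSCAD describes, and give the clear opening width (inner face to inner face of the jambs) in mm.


A door frame. The clear opening width is 702 mm.

Two 1986 mm tall posts with a header on top — a door frame. The left jamb is 56 mm wide at x = 0; the right jamb starts at x = 758. The clear opening is 758 − 56 = 702 mm.


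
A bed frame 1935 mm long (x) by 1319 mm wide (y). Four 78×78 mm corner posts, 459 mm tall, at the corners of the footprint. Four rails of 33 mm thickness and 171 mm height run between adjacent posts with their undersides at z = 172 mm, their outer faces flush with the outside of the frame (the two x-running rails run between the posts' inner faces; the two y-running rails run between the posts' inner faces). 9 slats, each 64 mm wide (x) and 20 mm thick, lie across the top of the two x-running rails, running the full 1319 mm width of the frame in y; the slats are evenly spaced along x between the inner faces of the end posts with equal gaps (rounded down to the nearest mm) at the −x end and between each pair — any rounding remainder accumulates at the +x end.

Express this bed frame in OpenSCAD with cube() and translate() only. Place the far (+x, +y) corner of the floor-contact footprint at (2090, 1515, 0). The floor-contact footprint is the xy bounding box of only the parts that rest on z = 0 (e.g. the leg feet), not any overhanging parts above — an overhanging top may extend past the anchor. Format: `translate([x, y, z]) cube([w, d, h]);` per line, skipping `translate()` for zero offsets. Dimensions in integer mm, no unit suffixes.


// slat z = rail_z + rail_h = 172 + 171 = 343
// slat gap = ⌊(1779 − 9·64) / 10⌋ = 120
translate([155, 196, 0]) cube([78, 78, 459]);
translate([155, 1437, 0]) cube([78, 78, 459]);
translate([2012, 196, 0]) cube([78, 78, 459]);
translate([2012, 1437, 0]) cube([78, 78, 459]);
translate([233, 196, 172]) cube([1779, 33, 171]);
translate([233, 1482, 172]) cube([1779, 33, 171]);
translate([155, 274, 172]) cube([33, 1163, 171]);
translate([2057, 274, 172]) cube([33, 1163, 171]);
translate([353, 196, 343]) cube([64, 1319, 20]);
translate([537, 196, 343]) cube([64, 1319, 20]);
translate([721, 196, 343]) cube([64, 1319, 20]);
translate([905, 196, 343]) cube([64, 1319, 20]);
translate([1089, 196, 343]) cube([64, 1319, 20]);
translate([1273, 196, 343]) cube([64, 1319, 20]);
translate([1457, 196, 343]) cube([64, 1319, 20]);
translate([1641, 196, 343]) cube([64, 1319, 20]);
translate([1825, 196, 343]) cube([64, 1319, 20]);


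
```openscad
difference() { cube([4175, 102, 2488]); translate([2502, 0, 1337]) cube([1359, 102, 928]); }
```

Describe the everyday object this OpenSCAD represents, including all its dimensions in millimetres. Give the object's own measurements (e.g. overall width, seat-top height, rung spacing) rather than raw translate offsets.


A wall 4175 mm long (x), 102 mm thick (y), 2488 mm tall, with a rectangular window opening cut through it. The opening is 1359 mm wide and 928 mm tall; its sill is at z = 1337 mm and its near (−x) edge is 2502 mm from the wall's −x end. The opening passes through the full wall thickness.


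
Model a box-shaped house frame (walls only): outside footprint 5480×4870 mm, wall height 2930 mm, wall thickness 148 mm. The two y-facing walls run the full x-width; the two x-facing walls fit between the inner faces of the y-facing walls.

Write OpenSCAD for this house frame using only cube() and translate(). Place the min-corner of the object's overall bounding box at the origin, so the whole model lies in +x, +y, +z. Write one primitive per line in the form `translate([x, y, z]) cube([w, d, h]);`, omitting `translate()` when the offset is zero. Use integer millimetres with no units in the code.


cube([5480, 148, 2930]);
translate([0, 4722, 0]) cube([5480, 148, 2930]);
translate([0, 148, 0]) cube([148, 4574, 2930]);
translate([5332, 148, 0]) cube([148, 4574, 2930]);


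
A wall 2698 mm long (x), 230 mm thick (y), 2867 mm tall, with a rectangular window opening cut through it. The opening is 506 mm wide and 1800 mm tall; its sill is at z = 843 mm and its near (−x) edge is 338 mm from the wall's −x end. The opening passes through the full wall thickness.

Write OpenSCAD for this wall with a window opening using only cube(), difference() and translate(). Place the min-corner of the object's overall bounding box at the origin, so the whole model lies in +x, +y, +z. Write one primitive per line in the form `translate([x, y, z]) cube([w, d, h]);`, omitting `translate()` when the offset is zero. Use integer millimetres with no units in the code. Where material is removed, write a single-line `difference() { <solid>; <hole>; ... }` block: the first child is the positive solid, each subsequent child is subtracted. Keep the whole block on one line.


difference() { cube([2698, 230, 2867]); translate([338, 0, 843]) cube([506, 230, 1800]); }


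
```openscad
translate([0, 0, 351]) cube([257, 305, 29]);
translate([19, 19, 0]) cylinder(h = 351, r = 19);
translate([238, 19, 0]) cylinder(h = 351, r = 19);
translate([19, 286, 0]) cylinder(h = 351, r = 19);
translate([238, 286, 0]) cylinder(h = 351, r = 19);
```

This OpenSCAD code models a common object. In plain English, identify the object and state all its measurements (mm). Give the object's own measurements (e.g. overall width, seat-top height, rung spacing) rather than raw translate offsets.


A four-legged stool. The seat is a 257×305×29 mm slab whose top surface is at z = 380 mm; four round legs, each 38 mm in diameter, run from the floor (z = 0) to the underside of the seat, each leg's axis is inset half a diameter from the nearest pair of seat edges (so the leg's bounding box is flush with the corner).


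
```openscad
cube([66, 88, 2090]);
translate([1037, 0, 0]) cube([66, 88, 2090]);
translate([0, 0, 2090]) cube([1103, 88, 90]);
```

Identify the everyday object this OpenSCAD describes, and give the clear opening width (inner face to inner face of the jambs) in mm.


A door frame. The clear opening width is 971 mm.

Two 2090 mm tall posts with a header on top — a door frame. The left jamb is 66 mm wide at x = 0; the right jamb starts at x = 1037. The clear opening is 1037 − 66 = 971 mm.


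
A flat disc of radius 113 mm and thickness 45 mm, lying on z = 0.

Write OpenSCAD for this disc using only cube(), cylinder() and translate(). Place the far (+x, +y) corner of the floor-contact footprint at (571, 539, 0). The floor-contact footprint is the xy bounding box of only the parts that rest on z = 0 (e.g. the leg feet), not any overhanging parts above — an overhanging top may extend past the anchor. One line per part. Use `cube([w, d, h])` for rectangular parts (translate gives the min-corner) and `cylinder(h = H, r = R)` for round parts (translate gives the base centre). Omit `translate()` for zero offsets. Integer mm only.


translate([458, 426, 0]) cylinder(h = 45, r = 113);


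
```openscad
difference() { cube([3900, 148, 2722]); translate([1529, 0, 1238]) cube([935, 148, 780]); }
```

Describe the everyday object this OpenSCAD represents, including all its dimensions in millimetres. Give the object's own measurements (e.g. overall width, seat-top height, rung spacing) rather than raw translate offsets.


A wall 3900 mm long (x), 148 mm thick (y), 2722 mm tall, with a rectangular window opening cut through it. The opening is 935 mm wide and 780 mm tall; its sill is at z = 1238 mm and its near (−x) edge is 1529 mm from the wall's −x end. The opening passes through the full wall thickness.


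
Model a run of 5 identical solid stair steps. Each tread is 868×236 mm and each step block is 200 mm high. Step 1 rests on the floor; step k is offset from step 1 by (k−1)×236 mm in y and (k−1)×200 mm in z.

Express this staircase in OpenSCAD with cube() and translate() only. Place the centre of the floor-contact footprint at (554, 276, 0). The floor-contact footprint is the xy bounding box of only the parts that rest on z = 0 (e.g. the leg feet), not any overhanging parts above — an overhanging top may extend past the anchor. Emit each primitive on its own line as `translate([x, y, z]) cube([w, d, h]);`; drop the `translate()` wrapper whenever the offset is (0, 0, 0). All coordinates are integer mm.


translate([120, 158, 0]) cube([868, 236, 200]);
translate([120, 394, 200]) cube([868, 236, 200]);
translate([120, 630, 400]) cube([868, 236, 200]);
translate([120, 866, 600]) cube([868, 236, 200]);
translate([120, 1102, 800]) cube([868, 236, 200]);


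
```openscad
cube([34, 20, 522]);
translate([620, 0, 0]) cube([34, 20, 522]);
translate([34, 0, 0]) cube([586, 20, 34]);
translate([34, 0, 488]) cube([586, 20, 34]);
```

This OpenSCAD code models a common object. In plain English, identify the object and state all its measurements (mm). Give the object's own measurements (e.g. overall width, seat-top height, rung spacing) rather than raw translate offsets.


A rectangular picture frame lying in the x–z plane (depth along y). The opening is 586 mm wide (x) by 454 mm tall (z), surrounded by a border 34 mm wide on all four sides. The frame is 20 mm deep and is made of two full-height vertical stiles with two horizontal rails fitted between them.


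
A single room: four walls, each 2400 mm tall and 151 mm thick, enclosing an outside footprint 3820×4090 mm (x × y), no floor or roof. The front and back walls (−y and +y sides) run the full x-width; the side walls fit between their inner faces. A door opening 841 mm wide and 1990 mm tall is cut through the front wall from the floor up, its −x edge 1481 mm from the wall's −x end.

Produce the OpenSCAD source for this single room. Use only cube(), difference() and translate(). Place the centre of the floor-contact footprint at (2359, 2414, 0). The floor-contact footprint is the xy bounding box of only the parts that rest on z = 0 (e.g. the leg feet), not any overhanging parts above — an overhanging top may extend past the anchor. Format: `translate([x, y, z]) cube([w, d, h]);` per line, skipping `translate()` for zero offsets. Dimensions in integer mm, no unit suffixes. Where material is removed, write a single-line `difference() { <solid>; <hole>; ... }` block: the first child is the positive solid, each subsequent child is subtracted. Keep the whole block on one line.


difference() { translate([449, 369, 0]) cube([3820, 151, 2400]); translate([1930, 369, 0]) cube([841, 151, 1990]); }
translate([449, 4308, 0]) cube([3820, 151, 2400]);
translate([449, 520, 0]) cube([151, 3788, 2400]);
translate([4118, 520, 0]) cube([151, 3788, 2400]);


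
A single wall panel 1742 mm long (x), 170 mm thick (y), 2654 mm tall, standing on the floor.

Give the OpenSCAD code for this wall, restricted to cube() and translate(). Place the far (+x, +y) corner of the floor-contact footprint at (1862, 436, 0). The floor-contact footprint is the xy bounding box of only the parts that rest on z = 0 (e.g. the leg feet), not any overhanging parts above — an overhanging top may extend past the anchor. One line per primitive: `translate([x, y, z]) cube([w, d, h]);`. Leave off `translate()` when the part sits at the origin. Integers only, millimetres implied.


translate([120, 266, 0]) cube([1742, 170, 2654]);


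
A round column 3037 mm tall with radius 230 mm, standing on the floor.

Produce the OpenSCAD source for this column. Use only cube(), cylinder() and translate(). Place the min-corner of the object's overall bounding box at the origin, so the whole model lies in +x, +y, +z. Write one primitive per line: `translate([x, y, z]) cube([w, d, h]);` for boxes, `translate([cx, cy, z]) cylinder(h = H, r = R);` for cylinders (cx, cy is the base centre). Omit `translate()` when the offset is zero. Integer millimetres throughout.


translate([230, 230, 0]) cylinder(h = 3037, r = 230);


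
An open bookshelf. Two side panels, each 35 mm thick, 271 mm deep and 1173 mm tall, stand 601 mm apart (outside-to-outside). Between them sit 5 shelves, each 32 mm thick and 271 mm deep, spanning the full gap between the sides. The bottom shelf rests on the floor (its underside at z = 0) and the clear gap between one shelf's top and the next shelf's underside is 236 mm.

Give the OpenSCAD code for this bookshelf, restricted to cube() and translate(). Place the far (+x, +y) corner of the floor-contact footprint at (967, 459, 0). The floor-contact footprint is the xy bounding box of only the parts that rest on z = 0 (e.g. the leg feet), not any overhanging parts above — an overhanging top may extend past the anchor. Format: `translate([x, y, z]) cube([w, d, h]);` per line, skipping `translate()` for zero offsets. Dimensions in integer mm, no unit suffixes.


translate([366, 188, 0]) cube([35, 271, 1173]);
translate([932, 188, 0]) cube([35, 271, 1173]);
translate([401, 188, 0]) cube([531, 271, 32]);
translate([401, 188, 268]) cube([531, 271, 32]);
translate([401, 188, 536]) cube([531, 271, 32]);
translate([401, 188, 804]) cube([531, 271, 32]);
translate([401, 188, 1072]) cube([531, 271, 32]);


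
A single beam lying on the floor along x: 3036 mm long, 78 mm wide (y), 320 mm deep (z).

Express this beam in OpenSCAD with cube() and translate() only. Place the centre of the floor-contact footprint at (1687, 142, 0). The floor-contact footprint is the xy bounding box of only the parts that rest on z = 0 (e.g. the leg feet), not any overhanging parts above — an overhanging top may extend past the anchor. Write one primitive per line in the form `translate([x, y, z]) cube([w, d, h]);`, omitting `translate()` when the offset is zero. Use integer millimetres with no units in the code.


translate([169, 103, 0]) cube([3036, 78, 320]);


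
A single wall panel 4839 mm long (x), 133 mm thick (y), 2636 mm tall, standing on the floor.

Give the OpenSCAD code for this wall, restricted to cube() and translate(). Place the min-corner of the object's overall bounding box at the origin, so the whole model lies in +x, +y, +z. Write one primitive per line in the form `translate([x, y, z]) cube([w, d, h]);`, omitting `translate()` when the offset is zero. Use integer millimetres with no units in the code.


cube([4839, 133, 2636]);


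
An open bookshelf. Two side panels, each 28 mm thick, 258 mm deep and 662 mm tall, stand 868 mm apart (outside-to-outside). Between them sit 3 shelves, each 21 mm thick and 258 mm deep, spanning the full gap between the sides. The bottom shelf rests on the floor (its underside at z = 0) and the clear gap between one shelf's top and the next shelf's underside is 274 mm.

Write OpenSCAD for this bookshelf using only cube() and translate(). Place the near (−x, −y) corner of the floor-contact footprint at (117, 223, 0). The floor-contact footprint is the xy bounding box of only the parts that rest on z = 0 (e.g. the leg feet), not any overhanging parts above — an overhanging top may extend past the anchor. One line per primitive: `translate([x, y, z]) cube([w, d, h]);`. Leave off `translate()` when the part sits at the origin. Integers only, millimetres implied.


translate([117, 223, 0]) cube([28, 258, 662]);
translate([957, 223, 0]) cube([28, 258, 662]);
translate([145, 223, 0]) cube([812, 258, 21]);
translate([145, 223, 295]) cube([812, 258, 21]);
translate([145, 223, 590]) cube([812, 258, 21]);


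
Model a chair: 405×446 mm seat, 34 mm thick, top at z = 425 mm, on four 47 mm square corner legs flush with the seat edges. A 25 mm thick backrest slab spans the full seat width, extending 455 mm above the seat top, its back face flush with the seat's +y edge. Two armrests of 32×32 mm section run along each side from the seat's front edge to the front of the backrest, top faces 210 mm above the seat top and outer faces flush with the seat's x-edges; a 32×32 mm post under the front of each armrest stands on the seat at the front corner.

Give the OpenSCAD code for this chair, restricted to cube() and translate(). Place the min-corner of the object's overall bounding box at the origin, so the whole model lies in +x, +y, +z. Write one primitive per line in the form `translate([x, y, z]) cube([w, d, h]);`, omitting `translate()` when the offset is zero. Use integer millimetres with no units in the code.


translate([0, 0, 391]) cube([405, 446, 34]);
cube([47, 47, 391]);
translate([358, 0, 0]) cube([47, 47, 391]);
translate([0, 399, 0]) cube([47, 47, 391]);
translate([358, 399, 0]) cube([47, 47, 391]);
translate([0, 421, 425]) cube([405, 25, 455]);
translate([0, 0, 603]) cube([32, 421, 32]);
translate([373, 0, 603]) cube([32, 421, 32]);
translate([0, 0, 425]) cube([32, 32, 178]);
translate([373, 0, 425]) cube([32, 32, 178]);


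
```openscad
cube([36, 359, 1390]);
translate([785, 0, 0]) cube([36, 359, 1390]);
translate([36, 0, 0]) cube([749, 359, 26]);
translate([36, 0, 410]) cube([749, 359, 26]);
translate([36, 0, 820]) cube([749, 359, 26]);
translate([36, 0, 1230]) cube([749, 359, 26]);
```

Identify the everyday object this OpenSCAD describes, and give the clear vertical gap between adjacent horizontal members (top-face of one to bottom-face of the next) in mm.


A bookshelf. The clear shelf gap is 384 mm.

Two tall side panels with 4 horizontal boards between them — a bookshelf. The first two shelf undersides are at z = 0 and z = 410; with shelf thickness 26, the clear gap is 410 − 0 − 26 = 384 mm.


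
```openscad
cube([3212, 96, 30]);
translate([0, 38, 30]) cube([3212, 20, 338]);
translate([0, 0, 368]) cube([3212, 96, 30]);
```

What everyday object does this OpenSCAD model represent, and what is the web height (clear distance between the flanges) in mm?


An I-beam. The web height is 338 mm.

Two wide flanges with a thin centred web — an I-beam. Overall 398 mm minus two 30 mm flanges gives a web of 398 − 2·30 = 338 mm.


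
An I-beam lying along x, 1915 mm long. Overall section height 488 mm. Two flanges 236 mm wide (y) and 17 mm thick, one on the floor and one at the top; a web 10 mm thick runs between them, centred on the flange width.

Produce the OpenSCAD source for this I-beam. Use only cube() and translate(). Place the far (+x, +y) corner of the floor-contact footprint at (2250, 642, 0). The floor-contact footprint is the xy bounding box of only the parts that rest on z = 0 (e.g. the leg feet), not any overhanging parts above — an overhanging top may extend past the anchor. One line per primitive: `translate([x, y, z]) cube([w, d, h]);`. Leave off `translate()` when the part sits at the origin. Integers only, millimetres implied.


translate([335, 406, 0]) cube([1915, 236, 17]);
translate([335, 519, 17]) cube([1915, 10, 454]);
translate([335, 406, 471]) cube([1915, 236, 17]);


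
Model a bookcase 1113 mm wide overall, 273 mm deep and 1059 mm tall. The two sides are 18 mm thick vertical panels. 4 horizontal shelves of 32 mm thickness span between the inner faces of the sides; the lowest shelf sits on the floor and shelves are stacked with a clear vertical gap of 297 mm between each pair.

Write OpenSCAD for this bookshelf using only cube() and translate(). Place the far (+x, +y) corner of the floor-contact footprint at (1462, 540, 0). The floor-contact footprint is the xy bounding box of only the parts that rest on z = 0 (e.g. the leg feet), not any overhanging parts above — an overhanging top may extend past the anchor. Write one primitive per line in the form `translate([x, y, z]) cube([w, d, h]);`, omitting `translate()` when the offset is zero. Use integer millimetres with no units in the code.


translate([349, 267, 0]) cube([18, 273, 1059]);
translate([1444, 267, 0]) cube([18, 273, 1059]);
translate([367, 267, 0]) cube([1077, 273, 32]);
translate([367, 267, 329]) cube([1077, 273, 32]);
translate([367, 267, 658]) cube([1077, 273, 32]);
translate([367, 267, 987]) cube([1077, 273, 32]);


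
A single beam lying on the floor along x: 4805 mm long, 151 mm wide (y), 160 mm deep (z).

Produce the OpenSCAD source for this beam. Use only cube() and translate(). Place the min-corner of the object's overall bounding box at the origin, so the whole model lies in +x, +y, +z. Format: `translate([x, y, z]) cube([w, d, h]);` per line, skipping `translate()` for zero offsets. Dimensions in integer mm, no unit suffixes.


cube([4805, 151, 160]);


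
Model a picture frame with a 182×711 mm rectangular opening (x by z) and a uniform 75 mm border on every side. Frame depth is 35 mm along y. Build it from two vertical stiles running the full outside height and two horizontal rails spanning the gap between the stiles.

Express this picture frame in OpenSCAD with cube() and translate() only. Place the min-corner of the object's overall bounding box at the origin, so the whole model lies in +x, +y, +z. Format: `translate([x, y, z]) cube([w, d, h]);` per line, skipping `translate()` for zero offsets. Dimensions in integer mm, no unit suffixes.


cube([75, 35, 861]);
translate([257, 0, 0]) cube([75, 35, 861]);
translate([75, 0, 0]) cube([182, 35, 75]);
translate([75, 0, 786]) cube([182, 35, 75]);


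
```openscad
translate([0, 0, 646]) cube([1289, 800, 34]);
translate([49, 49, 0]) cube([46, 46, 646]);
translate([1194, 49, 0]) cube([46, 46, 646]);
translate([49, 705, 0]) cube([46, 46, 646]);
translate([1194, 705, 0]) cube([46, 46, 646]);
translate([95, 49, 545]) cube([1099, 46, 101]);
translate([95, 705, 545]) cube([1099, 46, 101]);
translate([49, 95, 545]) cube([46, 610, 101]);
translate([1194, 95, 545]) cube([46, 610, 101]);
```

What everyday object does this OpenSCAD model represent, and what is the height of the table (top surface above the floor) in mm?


A table. The table height is 680 mm.

A 1289×800×34 slab sits at z = 646 on four 46 mm square posts — a table. The top surface is at 646 + 34 = 680 mm.


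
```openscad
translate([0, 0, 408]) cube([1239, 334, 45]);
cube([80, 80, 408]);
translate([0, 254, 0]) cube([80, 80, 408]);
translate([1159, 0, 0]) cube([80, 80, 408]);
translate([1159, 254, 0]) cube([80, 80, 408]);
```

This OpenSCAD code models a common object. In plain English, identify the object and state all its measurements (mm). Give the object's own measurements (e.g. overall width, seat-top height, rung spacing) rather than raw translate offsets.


A bench: a 1239×334 mm seat slab, 45 mm thick, top at z = 453 mm, on four 80×80 mm square legs flush with the seat corners and standing on z = 0.


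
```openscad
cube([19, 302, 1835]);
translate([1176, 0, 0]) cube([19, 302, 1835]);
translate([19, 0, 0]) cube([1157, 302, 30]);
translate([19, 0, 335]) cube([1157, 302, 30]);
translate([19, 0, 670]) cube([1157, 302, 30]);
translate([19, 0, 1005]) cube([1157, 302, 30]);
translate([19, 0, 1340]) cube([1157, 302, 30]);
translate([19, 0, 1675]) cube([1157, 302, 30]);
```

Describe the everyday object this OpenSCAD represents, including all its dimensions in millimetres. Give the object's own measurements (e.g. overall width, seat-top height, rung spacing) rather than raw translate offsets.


An open bookshelf. Two side panels, each 19 mm thick, 302 mm deep and 1835 mm tall, stand 1195 mm apart (outside-to-outside). Between them sit 6 shelves, each 30 mm thick and 302 mm deep, spanning the full gap between the sides. The bottom shelf rests on the floor (its underside at z = 0) and the clear gap between one shelf's top and the next shelf's underside is 305 mm.


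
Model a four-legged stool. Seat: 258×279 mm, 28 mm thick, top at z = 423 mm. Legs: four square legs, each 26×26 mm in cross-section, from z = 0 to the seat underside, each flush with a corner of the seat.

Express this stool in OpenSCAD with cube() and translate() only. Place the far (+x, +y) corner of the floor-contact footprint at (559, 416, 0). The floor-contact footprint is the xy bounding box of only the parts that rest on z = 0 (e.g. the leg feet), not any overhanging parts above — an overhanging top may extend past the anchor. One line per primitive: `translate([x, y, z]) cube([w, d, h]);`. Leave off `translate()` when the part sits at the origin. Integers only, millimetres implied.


translate([301, 137, 395]) cube([258, 279, 28]);
translate([301, 137, 0]) cube([26, 26, 395]);
translate([533, 137, 0]) cube([26, 26, 395]);
translate([301, 390, 0]) cube([26, 26, 395]);
translate([533, 390, 0]) cube([26, 26, 395]);


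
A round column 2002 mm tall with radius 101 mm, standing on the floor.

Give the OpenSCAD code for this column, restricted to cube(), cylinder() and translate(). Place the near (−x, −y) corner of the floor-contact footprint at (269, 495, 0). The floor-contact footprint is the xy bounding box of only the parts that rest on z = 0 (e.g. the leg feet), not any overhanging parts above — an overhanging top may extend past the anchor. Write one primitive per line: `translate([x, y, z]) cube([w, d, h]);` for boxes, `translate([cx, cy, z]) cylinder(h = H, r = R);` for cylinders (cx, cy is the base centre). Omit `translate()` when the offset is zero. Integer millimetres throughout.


translate([370, 596, 0]) cylinder(h = 2002, r = 101);


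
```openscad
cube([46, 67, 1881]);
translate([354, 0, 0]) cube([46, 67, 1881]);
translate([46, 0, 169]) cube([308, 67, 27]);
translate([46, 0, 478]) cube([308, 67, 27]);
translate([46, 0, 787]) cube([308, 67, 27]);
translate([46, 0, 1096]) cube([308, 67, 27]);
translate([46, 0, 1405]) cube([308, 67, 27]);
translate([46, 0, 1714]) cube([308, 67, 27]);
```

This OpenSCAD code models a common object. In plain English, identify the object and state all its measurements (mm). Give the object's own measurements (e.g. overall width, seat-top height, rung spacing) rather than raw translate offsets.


A straight ladder. Two 46×67 mm vertical rails, 1881 mm tall, stand 400 mm apart (outside-to-outside) with their front faces coplanar on the −y side. 6 rungs, each 67 mm deep and 27 mm tall, span between the inner faces of the rails, front faces flush with the rails. The lowest rung's underside is at z = 169 mm and rungs are spaced 309 mm apart (underside to underside).


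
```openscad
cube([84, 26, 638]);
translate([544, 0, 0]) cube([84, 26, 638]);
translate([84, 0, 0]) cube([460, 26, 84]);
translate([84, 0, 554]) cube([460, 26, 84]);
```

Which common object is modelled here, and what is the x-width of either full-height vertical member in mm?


A picture frame. The border width is 84 mm.

Four thin pieces enclosing a rectangular opening — a picture frame. The two full-height stiles are 638 mm tall; the top rail sits at z = 554 and is 84 mm tall, so the border above the opening is 638 − 554 = 84 mm, matching the stile x-width.


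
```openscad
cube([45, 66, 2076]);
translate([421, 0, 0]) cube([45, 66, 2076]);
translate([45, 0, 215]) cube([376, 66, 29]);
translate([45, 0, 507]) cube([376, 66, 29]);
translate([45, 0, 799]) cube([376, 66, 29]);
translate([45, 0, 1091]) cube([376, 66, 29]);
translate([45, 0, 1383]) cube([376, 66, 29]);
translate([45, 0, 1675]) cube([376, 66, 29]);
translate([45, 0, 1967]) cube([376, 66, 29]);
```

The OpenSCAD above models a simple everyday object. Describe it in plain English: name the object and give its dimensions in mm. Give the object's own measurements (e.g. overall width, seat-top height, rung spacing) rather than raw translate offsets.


A straight ladder. Two 45×66 mm vertical rails, 2076 mm tall, stand 466 mm apart (outside-to-outside) with their front faces coplanar on the −y side. 7 rungs, each 66 mm deep and 29 mm tall, span between the inner faces of the rails, front faces flush with the rails. The lowest rung's underside is at z = 215 mm and rungs are spaced 292 mm apart (underside to underside).


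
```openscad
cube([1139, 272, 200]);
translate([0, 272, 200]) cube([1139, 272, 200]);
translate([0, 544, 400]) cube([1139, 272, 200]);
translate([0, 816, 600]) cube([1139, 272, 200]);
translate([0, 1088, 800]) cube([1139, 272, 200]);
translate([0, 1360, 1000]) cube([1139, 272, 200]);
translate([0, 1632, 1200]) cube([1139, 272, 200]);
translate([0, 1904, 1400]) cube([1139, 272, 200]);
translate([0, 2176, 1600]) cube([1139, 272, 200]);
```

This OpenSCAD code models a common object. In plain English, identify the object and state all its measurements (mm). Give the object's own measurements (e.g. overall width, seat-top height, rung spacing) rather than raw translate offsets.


A straight staircase of 9 solid steps. Each step is 1139 mm wide (x), 272 mm deep (y, the going) and 200 mm tall (the rise). The first step rests on the floor; each subsequent step sits one going further in +y and one rise higher in +z, directly behind and above the previous step with no overlap.


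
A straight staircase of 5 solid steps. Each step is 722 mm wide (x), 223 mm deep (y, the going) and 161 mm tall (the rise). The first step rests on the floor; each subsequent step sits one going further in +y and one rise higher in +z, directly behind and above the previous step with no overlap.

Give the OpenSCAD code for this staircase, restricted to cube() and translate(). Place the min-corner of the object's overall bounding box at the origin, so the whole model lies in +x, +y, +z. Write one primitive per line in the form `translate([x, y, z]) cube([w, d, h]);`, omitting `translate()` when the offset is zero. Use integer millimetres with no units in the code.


cube([722, 223, 161]);
translate([0, 223, 161]) cube([722, 223, 161]);
translate([0, 446, 322]) cube([722, 223, 161]);
translate([0, 669, 483]) cube([722, 223, 161]);
translate([0, 892, 644]) cube([722, 223, 161]);
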